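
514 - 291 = 223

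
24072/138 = 174  +  10/23 =174.43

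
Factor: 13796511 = 3^1*4598837^1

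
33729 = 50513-16784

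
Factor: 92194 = 2^1*31^1*1487^1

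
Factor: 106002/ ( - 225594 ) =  - 3^1*13^1*83^( - 1 ) = - 39/83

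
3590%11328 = 3590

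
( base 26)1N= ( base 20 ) 29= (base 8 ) 61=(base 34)1F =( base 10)49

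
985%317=34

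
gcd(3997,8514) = 1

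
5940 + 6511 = 12451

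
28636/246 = 116 + 50/123 = 116.41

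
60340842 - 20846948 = 39493894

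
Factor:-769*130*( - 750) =74977500=2^2*3^1 * 5^4*13^1*769^1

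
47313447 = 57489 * 823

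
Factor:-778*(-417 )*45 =2^1*3^3*5^1 *139^1*389^1 = 14599170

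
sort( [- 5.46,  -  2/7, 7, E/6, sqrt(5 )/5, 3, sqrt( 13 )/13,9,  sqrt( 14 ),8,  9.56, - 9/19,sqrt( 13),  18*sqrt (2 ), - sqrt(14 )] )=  [ - 5.46,  -  sqrt ( 14), - 9/19, - 2/7,sqrt( 13)/13,sqrt(5)/5,E/6,  3, sqrt(13 ),sqrt(14 ),  7,8 , 9,9.56, 18*sqrt ( 2 )] 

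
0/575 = 0 =0.00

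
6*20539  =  123234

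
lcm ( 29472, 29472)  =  29472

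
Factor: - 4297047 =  - 3^1* 79^1 * 18131^1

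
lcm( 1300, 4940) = 24700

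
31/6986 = 31/6986 = 0.00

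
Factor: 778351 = 7^1*251^1*443^1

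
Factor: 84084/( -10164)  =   - 7^1 * 11^(  -  1 ) * 13^1 = - 91/11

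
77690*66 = 5127540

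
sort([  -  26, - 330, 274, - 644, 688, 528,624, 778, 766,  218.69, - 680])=[ - 680, - 644, - 330 , - 26, 218.69 , 274, 528,624, 688,766, 778]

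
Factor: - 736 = - 2^5*23^1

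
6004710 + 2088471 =8093181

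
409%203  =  3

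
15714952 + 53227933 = 68942885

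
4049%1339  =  32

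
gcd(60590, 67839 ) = 1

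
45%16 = 13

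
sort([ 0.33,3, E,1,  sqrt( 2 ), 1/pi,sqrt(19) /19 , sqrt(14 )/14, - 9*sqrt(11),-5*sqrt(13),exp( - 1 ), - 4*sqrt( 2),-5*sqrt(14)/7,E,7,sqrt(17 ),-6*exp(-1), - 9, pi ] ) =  [-9*sqrt(11 ),  -  5*sqrt(13 ) , - 9, - 4*sqrt(2 ), - 5*sqrt( 14)/7,-6*exp( - 1),  sqrt( 19)/19,sqrt(14 )/14, 1/pi , 0.33, exp(-1 ), 1,sqrt( 2) , E,  E, 3,pi,sqrt(17),7]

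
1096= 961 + 135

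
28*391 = 10948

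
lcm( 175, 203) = 5075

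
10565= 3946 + 6619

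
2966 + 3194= 6160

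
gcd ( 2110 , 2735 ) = 5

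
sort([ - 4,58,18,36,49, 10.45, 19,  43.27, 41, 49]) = [ - 4, 10.45 , 18, 19 , 36, 41, 43.27,49, 49,58]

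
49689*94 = 4670766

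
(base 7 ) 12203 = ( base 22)6ck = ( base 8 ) 6164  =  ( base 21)74H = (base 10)3188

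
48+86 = 134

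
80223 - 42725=37498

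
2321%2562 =2321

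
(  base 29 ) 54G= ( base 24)7ch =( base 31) 4FS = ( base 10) 4337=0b1000011110001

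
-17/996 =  - 1+979/996=   -0.02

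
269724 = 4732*57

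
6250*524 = 3275000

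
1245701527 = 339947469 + 905754058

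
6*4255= 25530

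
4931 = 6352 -1421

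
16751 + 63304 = 80055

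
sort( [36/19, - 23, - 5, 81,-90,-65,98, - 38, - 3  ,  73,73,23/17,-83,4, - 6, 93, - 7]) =[-90, - 83, - 65,  -  38, - 23, - 7, - 6, -5,-3,  23/17,36/19,4, 73,  73,81,93, 98]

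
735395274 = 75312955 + 660082319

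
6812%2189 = 245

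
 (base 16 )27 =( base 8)47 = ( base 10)39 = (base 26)1d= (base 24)1f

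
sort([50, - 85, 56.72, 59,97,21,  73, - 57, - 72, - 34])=[ - 85,  -  72, - 57, - 34,21,50, 56.72,  59,73,  97]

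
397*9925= 3940225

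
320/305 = 64/61 = 1.05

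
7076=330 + 6746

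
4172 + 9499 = 13671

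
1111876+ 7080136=8192012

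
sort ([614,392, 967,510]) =[ 392,510, 614, 967 ]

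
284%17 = 12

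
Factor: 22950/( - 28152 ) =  - 75/92 = - 2^( - 2)*3^1*5^2*23^ ( - 1 )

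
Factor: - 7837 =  - 17^1*461^1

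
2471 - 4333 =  - 1862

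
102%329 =102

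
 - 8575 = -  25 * 343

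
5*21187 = 105935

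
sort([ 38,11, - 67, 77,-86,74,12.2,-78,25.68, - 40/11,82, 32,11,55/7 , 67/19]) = [-86,  -  78, - 67, - 40/11, 67/19,55/7,11,11,12.2, 25.68,32,38,74,77 , 82] 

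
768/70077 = 256/23359  =  0.01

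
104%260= 104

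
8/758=4/379 = 0.01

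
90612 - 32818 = 57794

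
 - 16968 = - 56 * 303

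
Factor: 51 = 3^1 * 17^1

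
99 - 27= 72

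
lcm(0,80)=0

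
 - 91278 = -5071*18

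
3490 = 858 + 2632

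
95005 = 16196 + 78809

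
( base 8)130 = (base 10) 88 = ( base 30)2S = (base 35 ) 2i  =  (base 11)80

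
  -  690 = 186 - 876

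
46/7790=23/3895 = 0.01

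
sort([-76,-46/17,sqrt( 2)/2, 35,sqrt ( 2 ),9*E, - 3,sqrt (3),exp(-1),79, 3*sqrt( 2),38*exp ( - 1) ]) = [ -76, - 3,-46/17,exp (- 1),sqrt( 2)/2, sqrt( 2 ), sqrt( 3),3*sqrt(2), 38*exp( - 1 ) , 9*E,35,  79] 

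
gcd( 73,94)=1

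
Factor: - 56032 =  - 2^5 * 17^1 * 103^1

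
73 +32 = 105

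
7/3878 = 1/554 = 0.00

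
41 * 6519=267279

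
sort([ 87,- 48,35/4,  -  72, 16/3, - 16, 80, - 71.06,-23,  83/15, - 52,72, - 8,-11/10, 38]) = [ - 72 ,- 71.06,  -  52,- 48, - 23,-16, - 8, - 11/10, 16/3 , 83/15,  35/4,38,72, 80,87 ] 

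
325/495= 65/99  =  0.66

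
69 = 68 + 1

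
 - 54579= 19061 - 73640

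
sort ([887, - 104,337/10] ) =[ - 104, 337/10, 887 ]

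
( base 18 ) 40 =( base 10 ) 72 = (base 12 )60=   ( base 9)80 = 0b1001000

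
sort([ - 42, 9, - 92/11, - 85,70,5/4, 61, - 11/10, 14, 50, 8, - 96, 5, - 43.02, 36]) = [- 96 , - 85, - 43.02, - 42 , - 92/11, - 11/10,5/4,5,8, 9, 14, 36, 50,  61, 70 ]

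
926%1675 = 926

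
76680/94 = 815+ 35/47 = 815.74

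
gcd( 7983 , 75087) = 9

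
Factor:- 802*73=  - 58546 =- 2^1 * 73^1*401^1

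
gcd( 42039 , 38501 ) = 1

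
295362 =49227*6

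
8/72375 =8/72375 = 0.00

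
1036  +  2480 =3516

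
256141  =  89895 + 166246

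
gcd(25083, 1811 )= 1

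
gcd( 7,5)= 1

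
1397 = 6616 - 5219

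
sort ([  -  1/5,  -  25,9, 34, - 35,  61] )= [ - 35, - 25,-1/5, 9,  34, 61] 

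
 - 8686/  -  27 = 321 + 19/27 = 321.70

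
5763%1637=852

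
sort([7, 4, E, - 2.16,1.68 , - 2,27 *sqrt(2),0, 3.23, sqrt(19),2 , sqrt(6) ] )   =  [-2.16, - 2, 0, 1.68,2,sqrt(6), E, 3.23,4,sqrt( 19),7,27*sqrt( 2) ]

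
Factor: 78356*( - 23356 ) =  - 1830082736 = - 2^4 * 19^1*1031^1*5839^1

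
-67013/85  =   - 67013/85 =- 788.39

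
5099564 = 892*5717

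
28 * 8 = 224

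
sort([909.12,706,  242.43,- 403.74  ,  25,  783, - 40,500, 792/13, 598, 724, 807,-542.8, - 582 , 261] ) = [-582, - 542.8, - 403.74,  -  40, 25 , 792/13,242.43,  261,500, 598, 706, 724,783, 807  ,  909.12 ] 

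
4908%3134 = 1774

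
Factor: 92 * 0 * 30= 0^1 = 0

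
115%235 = 115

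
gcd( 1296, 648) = 648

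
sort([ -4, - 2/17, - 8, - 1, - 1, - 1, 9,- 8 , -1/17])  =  [ -8 , - 8, - 4,  -  1,-1, - 1,  -  2/17,  -  1/17 , 9] 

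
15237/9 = 1693= 1693.00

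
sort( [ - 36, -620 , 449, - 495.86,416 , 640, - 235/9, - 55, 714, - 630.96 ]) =[- 630.96, - 620, - 495.86, - 55 ,  -  36,-235/9 , 416,449, 640 , 714]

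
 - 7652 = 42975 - 50627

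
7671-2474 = 5197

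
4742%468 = 62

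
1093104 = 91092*12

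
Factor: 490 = 2^1 * 5^1*7^2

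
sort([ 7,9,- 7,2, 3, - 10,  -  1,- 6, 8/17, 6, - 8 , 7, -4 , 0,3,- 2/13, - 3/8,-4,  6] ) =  [-10,-8,-7, - 6, - 4,-4,  -  1, - 3/8,-2/13,0,8/17,2, 3, 3,  6,  6,7 , 7 , 9] 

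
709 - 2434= - 1725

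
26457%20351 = 6106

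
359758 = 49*7342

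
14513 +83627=98140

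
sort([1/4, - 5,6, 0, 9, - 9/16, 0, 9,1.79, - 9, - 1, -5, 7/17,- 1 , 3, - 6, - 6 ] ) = [ - 9, - 6, - 6,  -  5 , - 5,-1,  -  1, - 9/16,0 , 0,1/4, 7/17, 1.79,3,6, 9,9]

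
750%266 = 218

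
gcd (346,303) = 1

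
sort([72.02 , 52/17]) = [ 52/17,72.02]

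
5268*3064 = 16141152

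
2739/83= 33  =  33.00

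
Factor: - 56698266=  - 2^1*3^1 * 23^1*410857^1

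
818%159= 23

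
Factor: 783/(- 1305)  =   - 3/5  =  - 3^1*5^( - 1)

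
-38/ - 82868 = 19/41434  =  0.00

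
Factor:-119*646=-2^1*7^1*17^2 * 19^1 = - 76874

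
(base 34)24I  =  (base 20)636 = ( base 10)2466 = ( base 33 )28o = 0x9a2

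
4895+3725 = 8620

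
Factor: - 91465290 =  - 2^1 * 3^2*5^1*7^1 * 47^1*3089^1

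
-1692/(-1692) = 1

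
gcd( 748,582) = 2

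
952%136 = 0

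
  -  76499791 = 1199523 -77699314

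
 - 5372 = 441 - 5813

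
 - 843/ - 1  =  843 +0/1 = 843.00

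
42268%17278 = 7712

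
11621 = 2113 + 9508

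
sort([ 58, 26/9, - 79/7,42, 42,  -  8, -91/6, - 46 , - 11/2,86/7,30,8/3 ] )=[ - 46, - 91/6, - 79/7, - 8, - 11/2, 8/3, 26/9,86/7 , 30, 42,42,58] 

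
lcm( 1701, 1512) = 13608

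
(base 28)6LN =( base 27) 77n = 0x14c3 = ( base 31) 5ge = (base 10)5315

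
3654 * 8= 29232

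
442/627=442/627 = 0.70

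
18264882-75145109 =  - 56880227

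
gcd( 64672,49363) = 1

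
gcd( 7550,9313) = 1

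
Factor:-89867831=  - 17^1*23^1 * 229841^1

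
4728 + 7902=12630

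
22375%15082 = 7293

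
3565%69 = 46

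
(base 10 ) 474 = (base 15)219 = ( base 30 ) FO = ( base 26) i6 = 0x1DA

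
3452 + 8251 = 11703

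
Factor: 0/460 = 0^1  =  0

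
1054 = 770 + 284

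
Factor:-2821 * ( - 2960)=2^4*5^1*7^1* 13^1*31^1*37^1 = 8350160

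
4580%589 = 457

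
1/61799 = 1/61799 = 0.00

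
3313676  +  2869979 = 6183655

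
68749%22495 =1264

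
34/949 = 34/949 = 0.04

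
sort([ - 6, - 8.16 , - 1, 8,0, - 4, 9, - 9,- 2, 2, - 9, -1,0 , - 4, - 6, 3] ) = [ - 9, - 9, - 8.16, - 6, - 6, - 4, - 4 , - 2, - 1, - 1,0, 0,2,3,8, 9] 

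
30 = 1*30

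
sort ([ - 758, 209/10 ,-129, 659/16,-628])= [ - 758,  -  628,- 129, 209/10, 659/16]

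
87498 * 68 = 5949864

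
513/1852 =513/1852 = 0.28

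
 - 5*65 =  - 325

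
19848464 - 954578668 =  - 934730204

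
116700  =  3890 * 30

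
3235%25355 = 3235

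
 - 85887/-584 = 85887/584 = 147.07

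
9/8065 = 9/8065 = 0.00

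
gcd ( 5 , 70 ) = 5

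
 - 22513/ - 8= 22513/8= 2814.12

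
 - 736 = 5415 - 6151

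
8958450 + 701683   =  9660133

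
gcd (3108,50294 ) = 2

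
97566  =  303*322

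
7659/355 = 7659/355 = 21.57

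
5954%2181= 1592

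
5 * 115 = 575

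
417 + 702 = 1119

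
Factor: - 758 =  -2^1*379^1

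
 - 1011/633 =-2 + 85/211 = - 1.60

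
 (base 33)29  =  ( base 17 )47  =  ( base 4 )1023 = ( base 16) 4b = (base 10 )75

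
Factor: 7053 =3^1*2351^1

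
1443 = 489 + 954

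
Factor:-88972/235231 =-2^2*13^1*29^1*59^1*235231^( - 1 )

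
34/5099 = 34/5099 = 0.01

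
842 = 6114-5272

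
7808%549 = 122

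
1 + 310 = 311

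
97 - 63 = 34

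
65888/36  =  1830 + 2/9  =  1830.22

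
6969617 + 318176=7287793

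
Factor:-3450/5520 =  - 5/8 = - 2^( - 3 ) * 5^1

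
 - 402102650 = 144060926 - 546163576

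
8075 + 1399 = 9474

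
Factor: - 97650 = -2^1 * 3^2*5^2 * 7^1*31^1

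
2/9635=2/9635 = 0.00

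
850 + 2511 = 3361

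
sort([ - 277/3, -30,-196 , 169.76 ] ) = [-196, - 277/3,-30 , 169.76 ]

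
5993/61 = 98 + 15/61 = 98.25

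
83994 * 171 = 14362974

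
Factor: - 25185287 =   -  25185287^1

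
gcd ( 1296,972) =324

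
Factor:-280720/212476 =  - 2^2*5^1*29^1*439^(-1) = - 580/439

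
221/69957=221/69957 = 0.00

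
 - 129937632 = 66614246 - 196551878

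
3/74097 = 1/24699 = 0.00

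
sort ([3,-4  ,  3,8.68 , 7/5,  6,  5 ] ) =[ - 4,7/5, 3,3,5, 6,8.68 ] 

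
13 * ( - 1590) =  - 20670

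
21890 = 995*22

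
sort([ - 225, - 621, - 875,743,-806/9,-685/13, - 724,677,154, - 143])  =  [ - 875,- 724, - 621, - 225  , - 143, -806/9,-685/13,154,677,743 ] 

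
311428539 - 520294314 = -208865775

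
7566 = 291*26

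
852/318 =142/53 = 2.68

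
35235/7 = 5033+4/7 = 5033.57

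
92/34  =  2 +12/17 =2.71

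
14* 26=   364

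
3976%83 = 75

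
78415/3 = 26138 +1/3 = 26138.33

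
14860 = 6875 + 7985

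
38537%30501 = 8036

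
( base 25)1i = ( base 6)111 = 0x2B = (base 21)21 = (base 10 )43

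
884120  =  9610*92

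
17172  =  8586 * 2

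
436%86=6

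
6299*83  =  522817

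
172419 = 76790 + 95629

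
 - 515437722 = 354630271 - 870067993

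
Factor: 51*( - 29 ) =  - 1479 = - 3^1*17^1 * 29^1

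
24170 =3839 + 20331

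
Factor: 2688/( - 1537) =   -  2^7*3^1*7^1 * 29^( - 1)*53^(- 1)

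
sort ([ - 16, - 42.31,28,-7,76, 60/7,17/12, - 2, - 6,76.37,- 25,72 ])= [ - 42.31, - 25, - 16, - 7 , - 6,-2,17/12,60/7,28,72,  76, 76.37]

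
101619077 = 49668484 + 51950593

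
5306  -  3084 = 2222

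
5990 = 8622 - 2632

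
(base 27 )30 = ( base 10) 81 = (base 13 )63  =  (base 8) 121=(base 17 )4d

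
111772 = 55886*2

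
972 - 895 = 77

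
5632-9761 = - 4129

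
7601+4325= 11926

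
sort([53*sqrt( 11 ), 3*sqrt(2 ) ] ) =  [3 * sqrt(2 ),  53*sqrt( 11)]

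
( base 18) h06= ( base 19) F54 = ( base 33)523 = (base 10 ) 5514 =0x158a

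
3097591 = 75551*41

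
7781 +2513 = 10294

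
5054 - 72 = 4982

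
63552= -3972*(  -  16 )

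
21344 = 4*5336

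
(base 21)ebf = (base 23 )C33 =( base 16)1914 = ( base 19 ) HEH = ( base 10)6420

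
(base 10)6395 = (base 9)8685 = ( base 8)14373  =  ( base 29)7hf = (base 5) 201040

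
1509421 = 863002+646419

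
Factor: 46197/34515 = 87/65 = 3^1*5^(- 1)*13^(  -  1) * 29^1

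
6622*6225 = 41221950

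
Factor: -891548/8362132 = - 222887/2090533 = -7^1*17^1*239^( - 1)*1873^1*8747^( - 1 )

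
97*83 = 8051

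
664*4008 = 2661312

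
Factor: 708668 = 2^2*177167^1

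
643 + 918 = 1561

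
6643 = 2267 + 4376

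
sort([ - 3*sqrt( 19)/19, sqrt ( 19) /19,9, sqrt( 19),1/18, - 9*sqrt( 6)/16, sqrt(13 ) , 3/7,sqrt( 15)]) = [ - 9*sqrt(6 )/16, - 3*sqrt( 19 )/19 , 1/18, sqrt( 19)/19,3/7, sqrt( 13 ),sqrt(15),sqrt( 19 ), 9 ] 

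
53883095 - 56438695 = - 2555600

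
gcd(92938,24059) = 1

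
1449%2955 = 1449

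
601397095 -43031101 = 558365994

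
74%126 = 74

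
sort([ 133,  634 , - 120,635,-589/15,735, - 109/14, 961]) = [ - 120,-589/15, - 109/14, 133, 634,635,735,961]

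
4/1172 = 1/293  =  0.00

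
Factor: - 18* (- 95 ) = 1710 = 2^1*3^2*5^1*19^1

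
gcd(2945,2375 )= 95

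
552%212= 128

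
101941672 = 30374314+71567358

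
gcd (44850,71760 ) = 8970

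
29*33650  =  975850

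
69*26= 1794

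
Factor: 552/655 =2^3*3^1*5^( - 1 )*23^1*131^(-1 )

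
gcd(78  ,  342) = 6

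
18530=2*9265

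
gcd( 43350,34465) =5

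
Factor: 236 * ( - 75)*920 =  - 2^5*3^1*5^3 *23^1 *59^1 = - 16284000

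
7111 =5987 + 1124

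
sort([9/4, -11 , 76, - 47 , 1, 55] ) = [  -  47,-11, 1, 9/4, 55, 76]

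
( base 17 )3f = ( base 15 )46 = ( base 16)42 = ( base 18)3C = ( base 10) 66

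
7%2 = 1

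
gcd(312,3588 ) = 156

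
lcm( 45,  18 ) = 90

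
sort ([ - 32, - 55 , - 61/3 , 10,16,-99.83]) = [ - 99.83 , - 55, - 32 , - 61/3,10 , 16 ] 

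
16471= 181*91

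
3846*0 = 0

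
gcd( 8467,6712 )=1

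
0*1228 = 0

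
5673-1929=3744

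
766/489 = 766/489=1.57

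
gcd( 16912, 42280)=8456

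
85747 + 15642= 101389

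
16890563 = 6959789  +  9930774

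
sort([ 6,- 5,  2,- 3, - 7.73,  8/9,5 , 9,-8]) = [-8, - 7.73,-5,-3, 8/9, 2,  5,6,9]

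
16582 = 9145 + 7437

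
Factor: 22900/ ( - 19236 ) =- 25/21 = - 3^ ( - 1)*5^2*7^( - 1) 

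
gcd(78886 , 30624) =2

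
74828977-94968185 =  - 20139208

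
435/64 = 435/64 = 6.80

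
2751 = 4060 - 1309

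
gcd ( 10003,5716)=1429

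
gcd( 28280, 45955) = 3535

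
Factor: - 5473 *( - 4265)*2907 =3^2 * 5^1*13^1*17^1*19^1 * 421^1*853^1=67856196915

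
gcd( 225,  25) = 25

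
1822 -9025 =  - 7203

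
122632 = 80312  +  42320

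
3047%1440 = 167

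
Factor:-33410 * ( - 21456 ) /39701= 2^5*3^2*5^1*13^1 * 29^( - 1 )*37^( - 2 ) * 149^1 *257^1 = 716844960/39701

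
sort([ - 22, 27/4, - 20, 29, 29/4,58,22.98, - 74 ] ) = [-74, - 22, - 20,27/4, 29/4,  22.98, 29,58]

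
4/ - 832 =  - 1+ 207/208 = - 0.00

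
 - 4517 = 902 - 5419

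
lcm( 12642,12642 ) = 12642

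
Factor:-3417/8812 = -2^( - 2)*3^1*17^1*67^1*2203^(-1)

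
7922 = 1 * 7922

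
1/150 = 1/150 = 0.01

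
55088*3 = 165264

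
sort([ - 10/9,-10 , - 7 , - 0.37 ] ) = [ - 10,-7 , - 10/9,-0.37] 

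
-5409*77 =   -  416493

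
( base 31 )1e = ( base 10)45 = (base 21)23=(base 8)55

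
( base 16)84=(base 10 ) 132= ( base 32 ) 44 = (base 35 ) 3r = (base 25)57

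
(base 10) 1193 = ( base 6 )5305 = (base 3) 1122012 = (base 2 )10010101001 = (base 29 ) 1c4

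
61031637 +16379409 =77411046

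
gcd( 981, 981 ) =981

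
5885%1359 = 449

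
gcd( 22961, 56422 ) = 1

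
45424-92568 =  - 47144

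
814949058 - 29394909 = 785554149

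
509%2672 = 509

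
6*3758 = 22548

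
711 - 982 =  - 271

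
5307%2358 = 591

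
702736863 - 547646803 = 155090060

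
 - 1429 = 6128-7557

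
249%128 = 121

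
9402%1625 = 1277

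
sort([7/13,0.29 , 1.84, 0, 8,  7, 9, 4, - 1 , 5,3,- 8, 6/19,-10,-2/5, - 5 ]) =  [ - 10, -8, - 5, -1, - 2/5,  0,0.29, 6/19, 7/13,1.84,3, 4, 5, 7,8,9] 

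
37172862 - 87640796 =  - 50467934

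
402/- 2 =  - 201 + 0/1=- 201.00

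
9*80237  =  722133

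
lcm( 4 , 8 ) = 8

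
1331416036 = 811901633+519514403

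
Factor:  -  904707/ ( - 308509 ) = 3^2*100523^1*308509^( - 1)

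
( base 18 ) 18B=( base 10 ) 479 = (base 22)LH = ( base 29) gf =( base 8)737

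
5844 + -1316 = 4528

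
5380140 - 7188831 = - 1808691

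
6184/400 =15 + 23/50=15.46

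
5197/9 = 577 + 4/9 = 577.44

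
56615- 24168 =32447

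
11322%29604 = 11322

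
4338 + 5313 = 9651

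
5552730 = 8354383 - 2801653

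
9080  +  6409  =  15489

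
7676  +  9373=17049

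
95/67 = 1+28/67  =  1.42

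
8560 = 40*214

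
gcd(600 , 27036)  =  12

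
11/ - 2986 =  - 11/2986  =  - 0.00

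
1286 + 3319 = 4605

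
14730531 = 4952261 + 9778270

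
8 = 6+2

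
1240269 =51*24319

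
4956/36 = 137+2/3 =137.67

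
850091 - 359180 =490911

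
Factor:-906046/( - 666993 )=2^1*3^( - 1)* 223^( - 1)*997^( - 1) * 453023^1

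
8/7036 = 2/1759  =  0.00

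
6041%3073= 2968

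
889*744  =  661416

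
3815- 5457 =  -1642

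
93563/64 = 93563/64 =1461.92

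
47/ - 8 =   -  6 + 1/8 = -  5.88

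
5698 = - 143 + 5841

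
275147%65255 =14127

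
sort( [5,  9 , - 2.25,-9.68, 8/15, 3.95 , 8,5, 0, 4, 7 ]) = [ - 9.68, - 2.25,0, 8/15  ,  3.95, 4, 5 , 5, 7, 8,9]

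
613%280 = 53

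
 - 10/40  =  - 1+3/4 = - 0.25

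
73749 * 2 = 147498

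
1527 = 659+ 868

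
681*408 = 277848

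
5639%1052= 379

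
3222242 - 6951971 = -3729729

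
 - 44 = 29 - 73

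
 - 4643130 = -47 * 98790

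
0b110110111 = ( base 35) CJ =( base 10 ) 439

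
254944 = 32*7967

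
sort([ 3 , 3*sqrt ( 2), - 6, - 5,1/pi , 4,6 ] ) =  [ - 6, - 5, 1/pi, 3,4, 3 * sqrt(2),6]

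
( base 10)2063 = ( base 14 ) a75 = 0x80f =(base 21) 4e5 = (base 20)533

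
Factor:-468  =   - 2^2  *  3^2*13^1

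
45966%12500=8466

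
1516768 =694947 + 821821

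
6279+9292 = 15571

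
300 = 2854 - 2554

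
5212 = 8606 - 3394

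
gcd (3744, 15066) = 18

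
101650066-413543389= - 311893323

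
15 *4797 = 71955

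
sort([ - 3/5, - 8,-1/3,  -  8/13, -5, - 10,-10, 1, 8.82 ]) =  [- 10, - 10, - 8, - 5, - 8/13,-3/5, - 1/3,1 , 8.82 ] 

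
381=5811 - 5430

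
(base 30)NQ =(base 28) PG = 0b1011001100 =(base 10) 716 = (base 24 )15k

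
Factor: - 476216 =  - 2^3*13^1 * 19^1*241^1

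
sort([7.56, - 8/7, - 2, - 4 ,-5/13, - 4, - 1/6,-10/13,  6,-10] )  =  [ - 10, - 4, - 4, - 2, -8/7, -10/13,  -  5/13, - 1/6, 6,7.56]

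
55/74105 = 11/14821 = 0.00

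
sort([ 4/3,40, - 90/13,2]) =[ - 90/13,4/3  ,  2,40 ]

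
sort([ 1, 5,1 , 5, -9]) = [ - 9, 1, 1,5, 5]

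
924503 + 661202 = 1585705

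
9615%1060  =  75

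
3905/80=781/16 =48.81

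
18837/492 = 6279/164=38.29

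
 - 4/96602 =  - 2/48301=- 0.00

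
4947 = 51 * 97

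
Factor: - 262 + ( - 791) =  - 1053 = - 3^4 *13^1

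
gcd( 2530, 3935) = 5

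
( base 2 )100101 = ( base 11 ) 34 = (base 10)37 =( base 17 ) 23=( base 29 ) 18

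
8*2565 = 20520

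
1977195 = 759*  2605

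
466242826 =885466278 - 419223452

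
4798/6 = 2399/3   =  799.67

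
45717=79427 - 33710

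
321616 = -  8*( - 40202)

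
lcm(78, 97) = 7566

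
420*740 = 310800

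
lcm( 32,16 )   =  32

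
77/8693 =77/8693=0.01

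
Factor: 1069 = 1069^1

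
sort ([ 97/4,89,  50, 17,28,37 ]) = [ 17, 97/4 , 28, 37, 50 , 89] 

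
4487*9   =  40383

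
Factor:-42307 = -42307^1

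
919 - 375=544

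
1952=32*61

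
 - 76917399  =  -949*81051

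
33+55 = 88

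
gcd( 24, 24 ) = 24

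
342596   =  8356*41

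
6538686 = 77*84918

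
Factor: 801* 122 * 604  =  59024088 = 2^3*3^2*61^1*89^1*151^1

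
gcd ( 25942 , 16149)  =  7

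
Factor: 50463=3^4 * 7^1*89^1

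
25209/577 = 43+398/577 = 43.69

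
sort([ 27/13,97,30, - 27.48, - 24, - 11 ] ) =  [ - 27.48 , - 24 ,  -  11, 27/13, 30, 97 ] 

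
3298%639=103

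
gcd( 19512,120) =24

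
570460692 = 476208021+94252671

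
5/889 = 5/889 =0.01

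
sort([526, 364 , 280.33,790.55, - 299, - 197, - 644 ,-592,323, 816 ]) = [ - 644, - 592, - 299, - 197,280.33,323, 364, 526, 790.55,  816]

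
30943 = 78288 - 47345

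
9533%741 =641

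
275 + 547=822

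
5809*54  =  313686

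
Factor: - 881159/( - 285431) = 47^( - 1)*6073^( - 1 )*881159^1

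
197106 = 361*546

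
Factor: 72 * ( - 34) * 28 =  - 2^6*3^2* 7^1*17^1 = - 68544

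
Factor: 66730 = 2^1*5^1*6673^1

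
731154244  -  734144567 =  - 2990323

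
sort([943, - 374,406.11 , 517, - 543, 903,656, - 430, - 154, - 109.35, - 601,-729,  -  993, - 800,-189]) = [ - 993, - 800  , - 729, - 601,  -  543, -430 , - 374, -189, - 154, - 109.35 , 406.11,517, 656,903, 943]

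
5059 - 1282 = 3777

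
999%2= 1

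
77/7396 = 77/7396 = 0.01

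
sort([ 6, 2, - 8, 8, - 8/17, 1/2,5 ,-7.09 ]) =[ - 8, - 7.09,-8/17,1/2,2, 5,6,8]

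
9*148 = 1332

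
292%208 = 84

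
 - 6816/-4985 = 6816/4985 = 1.37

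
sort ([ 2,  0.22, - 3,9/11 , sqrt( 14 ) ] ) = [-3, 0.22, 9/11, 2,sqrt( 14) ] 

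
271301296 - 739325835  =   - 468024539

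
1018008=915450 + 102558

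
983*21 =20643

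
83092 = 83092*1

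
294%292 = 2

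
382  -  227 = 155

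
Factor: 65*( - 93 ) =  - 6045 = -3^1*5^1*13^1*31^1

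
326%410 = 326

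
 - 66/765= - 1 + 233/255 = - 0.09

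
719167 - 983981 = -264814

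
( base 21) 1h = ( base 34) 14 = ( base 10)38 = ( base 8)46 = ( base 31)17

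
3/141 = 1/47 = 0.02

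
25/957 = 25/957 = 0.03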